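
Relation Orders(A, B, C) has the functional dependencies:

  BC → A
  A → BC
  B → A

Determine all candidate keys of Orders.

{A}⁺: A→BC adds B, C → {A, B, C}.
{B}⁺: B→A adds A; A→BC adds C → {A, B, C}.
Any other superkey contains one of these as a subset, so there are no further candidate keys.

A, B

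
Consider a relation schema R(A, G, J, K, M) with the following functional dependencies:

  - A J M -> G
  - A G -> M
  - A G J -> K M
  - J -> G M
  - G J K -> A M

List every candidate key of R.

Attribute J never appears on the right-hand side of any dependency, so J must belong to every candidate key.
{J}⁺ = {G, J, M}, which is not all of the schema, so we must add further attributes.
{A, J}⁺: J→GM adds G, M; AGJ→KM adds K → {A, G, J, K, M}.
{J, K}⁺: J→GM adds G, M; GJK→AM adds A → {A, G, J, K, M}.
Any other superkey contains one of these as a subset, so there are no further candidate keys.

{A, J}; {J, K}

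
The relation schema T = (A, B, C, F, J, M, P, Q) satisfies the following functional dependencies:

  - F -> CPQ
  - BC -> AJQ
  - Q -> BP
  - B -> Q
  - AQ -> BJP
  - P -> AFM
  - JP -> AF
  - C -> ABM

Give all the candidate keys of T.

{B}⁺: B→Q adds Q; Q→BP adds P; P→AFM adds A, F, M; F→CPQ adds C; BC→AJQ adds J → {A, B, C, F, J, M, P, Q}.
{C}⁺: C→ABM adds A, B, M; BC→AJQ adds J, Q; Q→BP adds P; P→AFM adds F → {A, B, C, F, J, M, P, Q}.
{F}⁺: F→CPQ adds C, P, Q; Q→BP adds B; P→AFM adds A, M; BC→AJQ adds J → {A, B, C, F, J, M, P, Q}.
{P}⁺: P→AFM adds A, F, M; F→CPQ adds C, Q; Q→BP adds B; AQ→BJP adds J → {A, B, C, F, J, M, P, Q}.
{Q}⁺: Q→BP adds B, P; P→AFM adds A, F, M; F→CPQ adds C; BC→AJQ adds J → {A, B, C, F, J, M, P, Q}.

B, C, F, P, Q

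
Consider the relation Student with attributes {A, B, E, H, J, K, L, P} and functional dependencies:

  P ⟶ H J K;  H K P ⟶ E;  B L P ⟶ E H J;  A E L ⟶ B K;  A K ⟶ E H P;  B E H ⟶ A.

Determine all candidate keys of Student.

{A, E, L}; {A, K, L}; {A, L, P}; {B, L, P}; {B, E, H, L}

Attribute L never appears on the right-hand side of any dependency, so L must belong to every candidate key.
{L}⁺ = {L}, which is not all of the schema, so we must add further attributes.
{A, E, L}⁺: AEL→BK adds B, K; AK→EHP adds H, P; P→HJK adds J → {A, B, E, H, J, K, L, P}. Minimal: {E, L}⁺ = {E, L}; {A, L}⁺ = {A, L}; {A, E}⁺ = {A, E} — none reach the full schema.
{A, K, L}⁺: AK→EHP adds E, H, P; P→HJK adds J; AEL→BK adds B → {A, B, E, H, J, K, L, P}. Minimal: {K, L}⁺ = {K, L}; {A, L}⁺ = {A, L}; {A, K}⁺ = {A, E, H, J, K, P} — none reach the full schema.
{A, L, P}⁺: P→HJK adds H, J, K; HKP→E adds E; AEL→BK adds B → {A, B, E, H, J, K, L, P}. Minimal: {L, P}⁺ = {E, H, J, K, L, P}; {A, P}⁺ = {A, E, H, J, K, P}; {A, L}⁺ = {A, L} — none reach the full schema.
{B, L, P}⁺: P→HJK adds H, J, K; HKP→E adds E; BEH→A adds A → {A, B, E, H, J, K, L, P}. Minimal: {L, P}⁺ = {E, H, J, K, L, P}; {B, P}⁺ = {A, B, E, H, J, K, P}; {B, L}⁺ = {B, L} — none reach the full schema.
{B, E, H, L}⁺: BEH→A adds A; AEL→BK adds K; AK→EHP adds P; P→HJK adds J → {A, B, E, H, J, K, L, P}. Minimal: {E, H, L}⁺ = {E, H, L}; {B, H, L}⁺ = {B, H, L}; {B, E, L}⁺ = {B, E, L}; … — none reach the full schema.
Any other superkey contains one of these as a subset, so there are no further candidate keys.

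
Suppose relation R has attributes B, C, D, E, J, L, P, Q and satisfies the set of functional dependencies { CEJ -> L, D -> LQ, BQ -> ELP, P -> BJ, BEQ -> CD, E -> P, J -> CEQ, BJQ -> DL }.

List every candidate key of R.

{E}, {J}, {P}, {B, D}, {B, Q}

{E}⁺: E→P adds P; P→BJ adds B, J; J→CEQ adds C, Q; BJQ→DL adds D, L → {B, C, D, E, J, L, P, Q}.
{J}⁺: J→CEQ adds C, E, Q; CEJ→L adds L; E→P adds P; P→BJ adds B; BEQ→CD adds D → {B, C, D, E, J, L, P, Q}.
{P}⁺: P→BJ adds B, J; J→CEQ adds C, E, Q; BJQ→DL adds D, L → {B, C, D, E, J, L, P, Q}.
{B, D}⁺: D→LQ adds L, Q; BQ→ELP adds E, P; P→BJ adds J; BEQ→CD adds C → {B, C, D, E, J, L, P, Q}.
{B, Q}⁺: BQ→ELP adds E, L, P; P→BJ adds J; BEQ→CD adds C, D → {B, C, D, E, J, L, P, Q}.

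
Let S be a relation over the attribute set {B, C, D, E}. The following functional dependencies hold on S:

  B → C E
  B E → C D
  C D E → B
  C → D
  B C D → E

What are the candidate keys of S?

{B}⁺: B→CE adds C, E; BE→CD adds D → {B, C, D, E}.
{C, E}⁺: C→D adds D; CDE→B adds B → {B, C, D, E}. Minimal: {E}⁺ = {E}; {C}⁺ = {C, D} — none reach the full schema.

{B}, {C, E}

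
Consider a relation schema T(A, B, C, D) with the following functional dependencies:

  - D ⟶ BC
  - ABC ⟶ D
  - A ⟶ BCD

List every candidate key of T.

Attribute A never appears on the right-hand side of any dependency, so A must belong to every candidate key.
{A}⁺ = {A, B, C, D}, which is all of the schema, so {A} is the only candidate key.

{A}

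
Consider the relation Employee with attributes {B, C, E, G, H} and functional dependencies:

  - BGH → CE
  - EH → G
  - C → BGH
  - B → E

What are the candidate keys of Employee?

{C}⁺: C→BGH adds B, G, H; B→E adds E → {B, C, E, G, H}.
{B, H}⁺: B→E adds E; EH→G adds G; BGH→CE adds C → {B, C, E, G, H}.

(C), (B, H)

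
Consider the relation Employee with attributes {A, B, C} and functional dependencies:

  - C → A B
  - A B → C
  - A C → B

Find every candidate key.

{C}, {A, B}

{C}⁺: C→AB adds A, B → {A, B, C}.
{A, B}⁺: AB→C adds C → {A, B, C}.
Any other superkey contains one of these as a subset, so there are no further candidate keys.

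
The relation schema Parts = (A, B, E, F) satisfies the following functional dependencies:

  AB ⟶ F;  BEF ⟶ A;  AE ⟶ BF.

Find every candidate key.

AE, BEF

Attribute E never appears on the right-hand side of any dependency, so E must belong to every candidate key.
{E}⁺ = {E}, which is not all of the schema, so we must add further attributes.
{A, E}⁺: AE→BF adds B, F → {A, B, E, F}. Minimal: {E}⁺ = {E}; {A}⁺ = {A} — none reach the full schema.
{B, E, F}⁺: BEF→A adds A → {A, B, E, F}. Minimal: {E, F}⁺ = {E, F}; {B, F}⁺ = {B, F}; {B, E}⁺ = {B, E} — none reach the full schema.
Any other superkey contains one of these as a subset, so there are no further candidate keys.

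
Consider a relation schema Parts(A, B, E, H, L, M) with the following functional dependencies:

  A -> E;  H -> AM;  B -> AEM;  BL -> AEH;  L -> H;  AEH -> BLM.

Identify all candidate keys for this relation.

{H}⁺: H→AM adds A, M; A→E adds E; AEH→BLM adds B, L → {A, B, E, H, L, M}.
{L}⁺: L→H adds H; H→AM adds A, M; A→E adds E; AEH→BLM adds B → {A, B, E, H, L, M}.
Any other superkey contains one of these as a subset, so there are no further candidate keys.

(H), (L)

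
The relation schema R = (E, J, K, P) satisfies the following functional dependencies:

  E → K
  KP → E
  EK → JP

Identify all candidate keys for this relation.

(E); (K, P)

{E}⁺: E→K adds K; EK→JP adds J, P → {E, J, K, P}.
{K, P}⁺: KP→E adds E; EK→JP adds J → {E, J, K, P}. Minimal: {P}⁺ = {P}; {K}⁺ = {K} — none reach the full schema.
Any other superkey contains one of these as a subset, so there are no further candidate keys.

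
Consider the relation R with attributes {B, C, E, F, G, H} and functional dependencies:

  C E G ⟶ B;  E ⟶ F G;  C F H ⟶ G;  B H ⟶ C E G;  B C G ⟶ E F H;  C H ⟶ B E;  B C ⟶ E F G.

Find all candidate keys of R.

{B, C}⁺: BC→EFG adds E, F, G; BCG→EFH adds H → {B, C, E, F, G, H}. Minimal: {C}⁺ = {C}; {B}⁺ = {B} — none reach the full schema.
{B, H}⁺: BH→CEG adds C, E, G; BCG→EFH adds F → {B, C, E, F, G, H}. Minimal: {H}⁺ = {H}; {B}⁺ = {B} — none reach the full schema.
{C, E}⁺: E→FG adds F, G; CEG→B adds B; BCG→EFH adds H → {B, C, E, F, G, H}. Minimal: {E}⁺ = {E, F, G}; {C}⁺ = {C} — none reach the full schema.
{C, H}⁺: CH→BE adds B, E; BC→EFG adds F, G → {B, C, E, F, G, H}. Minimal: {H}⁺ = {H}; {C}⁺ = {C} — none reach the full schema.

BC, BH, CE, CH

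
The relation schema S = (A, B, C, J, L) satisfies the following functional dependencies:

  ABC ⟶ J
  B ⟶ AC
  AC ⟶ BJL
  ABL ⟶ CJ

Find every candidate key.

B, AC

{B}⁺: B→AC adds A, C; AC→BJL adds J, L → {A, B, C, J, L}.
{A, C}⁺: AC→BJL adds B, J, L → {A, B, C, J, L}. Minimal: {C}⁺ = {C}; {A}⁺ = {A} — none reach the full schema.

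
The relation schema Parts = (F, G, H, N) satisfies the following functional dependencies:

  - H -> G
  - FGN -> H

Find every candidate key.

Attributes F, N never appear on any right-hand side, so every candidate key must contain {F, N}.
{F, N}⁺ = {F, N}, which is not all of the schema, so we must add further attributes.
{F, G, N}⁺: FGN→H adds H → {F, G, H, N}. Minimal: {G, N}⁺ = {G, N}; {F, N}⁺ = {F, N}; {F, G}⁺ = {F, G} — none reach the full schema.
{F, H, N}⁺: H→G adds G → {F, G, H, N}. Minimal: {H, N}⁺ = {G, H, N}; {F, N}⁺ = {F, N}; {F, H}⁺ = {F, G, H} — none reach the full schema.

{F, G, N}, {F, H, N}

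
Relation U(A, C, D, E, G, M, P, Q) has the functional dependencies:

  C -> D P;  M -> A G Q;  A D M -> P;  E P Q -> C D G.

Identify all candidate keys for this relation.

Attributes E, M never appear on any right-hand side, so every candidate key must contain {E, M}.
{E, M}⁺ = {A, E, G, M, Q}, which is not all of the schema, so we must add further attributes.
{C, E, M}⁺: C→DP adds D, P; M→AGQ adds A, G, Q → {A, C, D, E, G, M, P, Q}. Minimal: {E, M}⁺ = {A, E, G, M, Q}; {C, M}⁺ = {A, C, D, G, M, P, Q}; {C, E}⁺ = {C, D, E, P} — none reach the full schema.
{D, E, M}⁺: M→AGQ adds A, G, Q; ADM→P adds P; EPQ→CDG adds C → {A, C, D, E, G, M, P, Q}. Minimal: {E, M}⁺ = {A, E, G, M, Q}; {D, M}⁺ = {A, D, G, M, P, Q}; {D, E}⁺ = {D, E} — none reach the full schema.
{E, M, P}⁺: M→AGQ adds A, G, Q; EPQ→CDG adds C, D → {A, C, D, E, G, M, P, Q}. Minimal: {M, P}⁺ = {A, G, M, P, Q}; {E, P}⁺ = {E, P}; {E, M}⁺ = {A, E, G, M, Q} — none reach the full schema.

(C, E, M), (D, E, M), (E, M, P)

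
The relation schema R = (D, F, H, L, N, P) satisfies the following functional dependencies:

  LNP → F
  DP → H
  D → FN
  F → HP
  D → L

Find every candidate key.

{D}

Attribute D never appears on the right-hand side of any dependency, so D must belong to every candidate key.
{D}⁺ = {D, F, H, L, N, P}, which is all of the schema, so {D} is the only candidate key.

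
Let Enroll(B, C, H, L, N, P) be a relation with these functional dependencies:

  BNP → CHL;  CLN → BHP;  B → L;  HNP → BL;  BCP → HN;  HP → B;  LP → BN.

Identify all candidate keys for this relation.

{B, P}⁺: B→L adds L; LP→BN adds N; BNP→CHL adds C, H → {B, C, H, L, N, P}. Minimal: {P}⁺ = {P}; {B}⁺ = {B, L} — none reach the full schema.
{H, P}⁺: HP→B adds B; B→L adds L; LP→BN adds N; BNP→CHL adds C → {B, C, H, L, N, P}. Minimal: {P}⁺ = {P}; {H}⁺ = {H} — none reach the full schema.
{L, P}⁺: LP→BN adds B, N; BNP→CHL adds C, H → {B, C, H, L, N, P}. Minimal: {P}⁺ = {P}; {L}⁺ = {L} — none reach the full schema.
{B, C, N}⁺: B→L adds L; CLN→BHP adds H, P → {B, C, H, L, N, P}. Minimal: {C, N}⁺ = {C, N}; {B, N}⁺ = {B, L, N}; {B, C}⁺ = {B, C, L} — none reach the full schema.
{C, L, N}⁺: CLN→BHP adds B, H, P → {B, C, H, L, N, P}. Minimal: {L, N}⁺ = {L, N}; {C, N}⁺ = {C, N}; {C, L}⁺ = {C, L} — none reach the full schema.
Any other superkey contains one of these as a subset, so there are no further candidate keys.

{B, P}, {H, P}, {L, P}, {B, C, N}, {C, L, N}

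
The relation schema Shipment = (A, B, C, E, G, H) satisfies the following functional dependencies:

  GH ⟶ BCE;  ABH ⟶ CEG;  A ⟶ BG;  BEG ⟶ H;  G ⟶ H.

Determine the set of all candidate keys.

Attribute A never appears on the right-hand side of any dependency, so A must belong to every candidate key.
{A}⁺ = {A, B, C, E, G, H}, which is all of the schema, so {A} is the only candidate key.

{A}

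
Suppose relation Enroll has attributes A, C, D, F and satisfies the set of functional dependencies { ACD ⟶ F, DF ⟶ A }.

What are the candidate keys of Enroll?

Attributes C, D never appear on any right-hand side, so every candidate key must contain {C, D}.
{C, D}⁺ = {C, D}, which is not all of the schema, so we must add further attributes.
{A, C, D}⁺: ACD→F adds F → {A, C, D, F}. Minimal: {C, D}⁺ = {C, D}; {A, D}⁺ = {A, D}; {A, C}⁺ = {A, C} — none reach the full schema.
{C, D, F}⁺: DF→A adds A → {A, C, D, F}. Minimal: {D, F}⁺ = {A, D, F}; {C, F}⁺ = {C, F}; {C, D}⁺ = {C, D} — none reach the full schema.
Any other superkey contains one of these as a subset, so there are no further candidate keys.

(A, C, D), (C, D, F)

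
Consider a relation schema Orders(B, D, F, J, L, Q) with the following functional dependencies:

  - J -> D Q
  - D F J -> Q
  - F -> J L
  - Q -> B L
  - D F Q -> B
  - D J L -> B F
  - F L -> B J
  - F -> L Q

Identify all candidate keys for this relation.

{F}⁺: F→JL adds J, L; FL→BJ adds B; F→LQ adds Q; J→DQ adds D → {B, D, F, J, L, Q}.
{J}⁺: J→DQ adds D, Q; Q→BL adds B, L; DJL→BF adds F → {B, D, F, J, L, Q}.
Any other superkey contains one of these as a subset, so there are no further candidate keys.

{F}; {J}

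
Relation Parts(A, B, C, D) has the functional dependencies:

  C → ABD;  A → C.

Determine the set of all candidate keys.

{A}⁺: A→C adds C; C→ABD adds B, D → {A, B, C, D}.
{C}⁺: C→ABD adds A, B, D → {A, B, C, D}.
Any other superkey contains one of these as a subset, so there are no further candidate keys.

{A}, {C}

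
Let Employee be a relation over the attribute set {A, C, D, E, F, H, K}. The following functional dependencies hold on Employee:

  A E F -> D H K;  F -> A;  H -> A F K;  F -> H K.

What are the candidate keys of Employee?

Attributes C, E never appear on any right-hand side, so every candidate key must contain {C, E}.
{C, E}⁺ = {C, E}, which is not all of the schema, so we must add further attributes.
{C, E, F}⁺: F→A adds A; F→HK adds H, K; AEF→DHK adds D → {A, C, D, E, F, H, K}. Minimal: {E, F}⁺ = {A, D, E, F, H, K}; {C, F}⁺ = {A, C, F, H, K}; {C, E}⁺ = {C, E} — none reach the full schema.
{C, E, H}⁺: H→AFK adds A, F, K; AEF→DHK adds D → {A, C, D, E, F, H, K}. Minimal: {E, H}⁺ = {A, D, E, F, H, K}; {C, H}⁺ = {A, C, F, H, K}; {C, E}⁺ = {C, E} — none reach the full schema.

CEF, CEH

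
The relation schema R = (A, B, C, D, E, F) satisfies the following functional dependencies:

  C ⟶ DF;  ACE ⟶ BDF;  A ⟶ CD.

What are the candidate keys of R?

Attributes A, E never appear on any right-hand side, so every candidate key must contain {A, E}.
{A, E}⁺ = {A, B, C, D, E, F}, which is all of the schema, so {A, E} is the only candidate key.

{A, E}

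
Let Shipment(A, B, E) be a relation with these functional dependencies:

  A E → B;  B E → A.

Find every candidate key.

Attribute E never appears on the right-hand side of any dependency, so E must belong to every candidate key.
{E}⁺ = {E}, which is not all of the schema, so we must add further attributes.
{A, E}⁺: AE→B adds B → {A, B, E}.
{B, E}⁺: BE→A adds A → {A, B, E}.
Any other superkey contains one of these as a subset, so there are no further candidate keys.

(A, E), (B, E)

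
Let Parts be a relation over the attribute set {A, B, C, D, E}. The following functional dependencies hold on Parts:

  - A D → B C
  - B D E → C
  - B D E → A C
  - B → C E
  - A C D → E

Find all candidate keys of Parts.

(A, D); (B, D)

Attribute D never appears on the right-hand side of any dependency, so D must belong to every candidate key.
{D}⁺ = {D}, which is not all of the schema, so we must add further attributes.
{A, D}⁺: AD→BC adds B, C; B→CE adds E → {A, B, C, D, E}. Minimal: {D}⁺ = {D}; {A}⁺ = {A} — none reach the full schema.
{B, D}⁺: B→CE adds C, E; BDE→AC adds A → {A, B, C, D, E}. Minimal: {D}⁺ = {D}; {B}⁺ = {B, C, E} — none reach the full schema.
Any other superkey contains one of these as a subset, so there are no further candidate keys.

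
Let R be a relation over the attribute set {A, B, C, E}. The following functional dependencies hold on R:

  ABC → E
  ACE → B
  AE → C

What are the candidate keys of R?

Attribute A never appears on the right-hand side of any dependency, so A must belong to every candidate key.
{A}⁺ = {A}, which is not all of the schema, so we must add further attributes.
{A, E}⁺: AE→C adds C; ACE→B adds B → {A, B, C, E}. Minimal: {E}⁺ = {E}; {A}⁺ = {A} — none reach the full schema.
{A, B, C}⁺: ABC→E adds E → {A, B, C, E}. Minimal: {B, C}⁺ = {B, C}; {A, C}⁺ = {A, C}; {A, B}⁺ = {A, B} — none reach the full schema.
Any other superkey contains one of these as a subset, so there are no further candidate keys.

{A, E}; {A, B, C}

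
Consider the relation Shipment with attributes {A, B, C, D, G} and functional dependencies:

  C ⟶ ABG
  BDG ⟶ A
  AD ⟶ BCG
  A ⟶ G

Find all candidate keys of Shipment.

{A, D}⁺: AD→BCG adds B, C, G → {A, B, C, D, G}. Minimal: {D}⁺ = {D}; {A}⁺ = {A, G} — none reach the full schema.
{C, D}⁺: C→ABG adds A, B, G → {A, B, C, D, G}. Minimal: {D}⁺ = {D}; {C}⁺ = {A, B, C, G} — none reach the full schema.
{B, D, G}⁺: BDG→A adds A; AD→BCG adds C → {A, B, C, D, G}. Minimal: {D, G}⁺ = {D, G}; {B, G}⁺ = {B, G}; {B, D}⁺ = {B, D} — none reach the full schema.
Any other superkey contains one of these as a subset, so there are no further candidate keys.

AD, CD, BDG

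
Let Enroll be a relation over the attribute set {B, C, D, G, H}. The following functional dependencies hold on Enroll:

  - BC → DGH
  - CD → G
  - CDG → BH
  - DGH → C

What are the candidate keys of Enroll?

{B, C}⁺: BC→DGH adds D, G, H → {B, C, D, G, H}. Minimal: {C}⁺ = {C}; {B}⁺ = {B} — none reach the full schema.
{C, D}⁺: CD→G adds G; CDG→BH adds B, H → {B, C, D, G, H}. Minimal: {D}⁺ = {D}; {C}⁺ = {C} — none reach the full schema.
{D, G, H}⁺: DGH→C adds C; CDG→BH adds B → {B, C, D, G, H}. Minimal: {G, H}⁺ = {G, H}; {D, H}⁺ = {D, H}; {D, G}⁺ = {D, G} — none reach the full schema.

(B, C), (C, D), (D, G, H)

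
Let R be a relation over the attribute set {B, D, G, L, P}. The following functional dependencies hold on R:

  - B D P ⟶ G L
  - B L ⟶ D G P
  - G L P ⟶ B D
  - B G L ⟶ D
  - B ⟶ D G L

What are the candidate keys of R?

{B}⁺: B→DGL adds D, G, L; BL→DGP adds P → {B, D, G, L, P}.
{G, L, P}⁺: GLP→BD adds B, D → {B, D, G, L, P}.

{B}, {G, L, P}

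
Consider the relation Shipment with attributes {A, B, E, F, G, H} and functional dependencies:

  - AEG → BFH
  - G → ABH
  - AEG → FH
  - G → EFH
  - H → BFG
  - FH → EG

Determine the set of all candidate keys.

{G}⁺: G→ABH adds A, B, H; G→EFH adds E, F → {A, B, E, F, G, H}.
{H}⁺: H→BFG adds B, F, G; FH→EG adds E; G→ABH adds A → {A, B, E, F, G, H}.

(G), (H)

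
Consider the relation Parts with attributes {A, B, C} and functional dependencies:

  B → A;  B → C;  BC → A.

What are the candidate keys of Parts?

(B)

{B}⁺: B→A adds A; B→C adds C → {A, B, C}.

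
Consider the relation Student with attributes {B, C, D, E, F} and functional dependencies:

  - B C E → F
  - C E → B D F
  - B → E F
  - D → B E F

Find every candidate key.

{B, C}⁺: B→EF adds E, F; CE→BDF adds D → {B, C, D, E, F}. Minimal: {C}⁺ = {C}; {B}⁺ = {B, E, F} — none reach the full schema.
{C, D}⁺: D→BEF adds B, E, F → {B, C, D, E, F}. Minimal: {D}⁺ = {B, D, E, F}; {C}⁺ = {C} — none reach the full schema.
{C, E}⁺: CE→BDF adds B, D, F → {B, C, D, E, F}. Minimal: {E}⁺ = {E}; {C}⁺ = {C} — none reach the full schema.

(B, C), (C, D), (C, E)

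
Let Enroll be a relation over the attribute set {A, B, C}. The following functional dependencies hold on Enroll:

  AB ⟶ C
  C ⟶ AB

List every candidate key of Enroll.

{C}⁺: C→AB adds A, B → {A, B, C}.
{A, B}⁺: AB→C adds C → {A, B, C}.
Any other superkey contains one of these as a subset, so there are no further candidate keys.

C; AB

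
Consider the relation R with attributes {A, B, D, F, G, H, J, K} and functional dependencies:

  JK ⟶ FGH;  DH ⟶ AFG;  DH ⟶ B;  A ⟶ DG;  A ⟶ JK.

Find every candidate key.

(A), (D, H), (D, J, K)

{A}⁺: A→DG adds D, G; A→JK adds J, K; JK→FGH adds F, H; DH→B adds B → {A, B, D, F, G, H, J, K}.
{D, H}⁺: DH→AFG adds A, F, G; DH→B adds B; A→JK adds J, K → {A, B, D, F, G, H, J, K}. Minimal: {H}⁺ = {H}; {D}⁺ = {D} — none reach the full schema.
{D, J, K}⁺: JK→FGH adds F, G, H; DH→AFG adds A; DH→B adds B → {A, B, D, F, G, H, J, K}. Minimal: {J, K}⁺ = {F, G, H, J, K}; {D, K}⁺ = {D, K}; {D, J}⁺ = {D, J} — none reach the full schema.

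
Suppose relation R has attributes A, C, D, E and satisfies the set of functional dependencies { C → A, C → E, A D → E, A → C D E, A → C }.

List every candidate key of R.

{A}⁺: A→CDE adds C, D, E → {A, C, D, E}.
{C}⁺: C→A adds A; C→E adds E; A→CDE adds D → {A, C, D, E}.
Any other superkey contains one of these as a subset, so there are no further candidate keys.

{A}, {C}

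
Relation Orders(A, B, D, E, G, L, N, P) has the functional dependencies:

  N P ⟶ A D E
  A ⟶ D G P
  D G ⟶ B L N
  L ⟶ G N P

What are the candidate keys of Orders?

{A}⁺: A→DGP adds D, G, P; DG→BLN adds B, L, N; NP→ADE adds E → {A, B, D, E, G, L, N, P}.
{L}⁺: L→GNP adds G, N, P; NP→ADE adds A, D, E; DG→BLN adds B → {A, B, D, E, G, L, N, P}.
{D, G}⁺: DG→BLN adds B, L, N; L→GNP adds P; NP→ADE adds A, E → {A, B, D, E, G, L, N, P}. Minimal: {G}⁺ = {G}; {D}⁺ = {D} — none reach the full schema.
{N, P}⁺: NP→ADE adds A, D, E; A→DGP adds G; DG→BLN adds B, L → {A, B, D, E, G, L, N, P}. Minimal: {P}⁺ = {P}; {N}⁺ = {N} — none reach the full schema.
Any other superkey contains one of these as a subset, so there are no further candidate keys.

{A}, {L}, {D, G}, {N, P}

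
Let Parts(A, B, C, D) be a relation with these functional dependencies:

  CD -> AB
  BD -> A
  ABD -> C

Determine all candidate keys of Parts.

(B, D), (C, D)

Attribute D never appears on the right-hand side of any dependency, so D must belong to every candidate key.
{D}⁺ = {D}, which is not all of the schema, so we must add further attributes.
{B, D}⁺: BD→A adds A; ABD→C adds C → {A, B, C, D}.
{C, D}⁺: CD→AB adds A, B → {A, B, C, D}.
Any other superkey contains one of these as a subset, so there are no further candidate keys.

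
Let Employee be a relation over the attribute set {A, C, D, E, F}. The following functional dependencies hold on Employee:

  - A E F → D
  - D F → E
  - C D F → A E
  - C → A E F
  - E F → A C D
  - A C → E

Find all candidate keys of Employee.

(C), (D, F), (E, F)

{C}⁺: C→AEF adds A, E, F; EF→ACD adds D → {A, C, D, E, F}.
{D, F}⁺: DF→E adds E; EF→ACD adds A, C → {A, C, D, E, F}. Minimal: {F}⁺ = {F}; {D}⁺ = {D} — none reach the full schema.
{E, F}⁺: EF→ACD adds A, C, D → {A, C, D, E, F}. Minimal: {F}⁺ = {F}; {E}⁺ = {E} — none reach the full schema.
Any other superkey contains one of these as a subset, so there are no further candidate keys.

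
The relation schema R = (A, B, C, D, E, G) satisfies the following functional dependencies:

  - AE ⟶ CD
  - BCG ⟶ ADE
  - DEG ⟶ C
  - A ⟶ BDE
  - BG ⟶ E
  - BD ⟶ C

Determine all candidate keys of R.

Attribute G never appears on the right-hand side of any dependency, so G must belong to every candidate key.
{G}⁺ = {G}, which is not all of the schema, so we must add further attributes.
{A, G}⁺: A→BDE adds B, D, E; BD→C adds C → {A, B, C, D, E, G}. Minimal: {G}⁺ = {G}; {A}⁺ = {A, B, C, D, E} — none reach the full schema.
{B, C, G}⁺: BCG→ADE adds A, D, E → {A, B, C, D, E, G}. Minimal: {C, G}⁺ = {C, G}; {B, G}⁺ = {B, E, G}; {B, C}⁺ = {B, C} — none reach the full schema.
{B, D, G}⁺: BG→E adds E; BD→C adds C; BCG→ADE adds A → {A, B, C, D, E, G}. Minimal: {D, G}⁺ = {D, G}; {B, G}⁺ = {B, E, G}; {B, D}⁺ = {B, C, D} — none reach the full schema.

AG; BCG; BDG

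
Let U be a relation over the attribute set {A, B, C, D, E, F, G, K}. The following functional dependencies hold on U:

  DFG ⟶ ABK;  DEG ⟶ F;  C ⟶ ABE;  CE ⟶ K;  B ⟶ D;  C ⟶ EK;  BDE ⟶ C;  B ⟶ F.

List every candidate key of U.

Attribute G never appears on the right-hand side of any dependency, so G must belong to every candidate key.
{G}⁺ = {G}, which is not all of the schema, so we must add further attributes.
{C, G}⁺: C→ABE adds A, B, E; CE→K adds K; B→D adds D; B→F adds F → {A, B, C, D, E, F, G, K}. Minimal: {G}⁺ = {G}; {C}⁺ = {A, B, C, D, E, F, K} — none reach the full schema.
{B, E, G}⁺: B→D adds D; BDE→C adds C; B→F adds F; DFG→ABK adds A, K → {A, B, C, D, E, F, G, K}. Minimal: {E, G}⁺ = {E, G}; {B, G}⁺ = {A, B, D, F, G, K}; {B, E}⁺ = {A, B, C, D, E, F, K} — none reach the full schema.
{D, E, G}⁺: DEG→F adds F; DFG→ABK adds A, B, K; BDE→C adds C → {A, B, C, D, E, F, G, K}. Minimal: {E, G}⁺ = {E, G}; {D, G}⁺ = {D, G}; {D, E}⁺ = {D, E} — none reach the full schema.
Any other superkey contains one of these as a subset, so there are no further candidate keys.

{C, G}, {B, E, G}, {D, E, G}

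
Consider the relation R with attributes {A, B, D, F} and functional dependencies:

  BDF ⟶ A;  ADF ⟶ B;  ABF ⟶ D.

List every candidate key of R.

{A, B, F}⁺: ABF→D adds D → {A, B, D, F}.
{A, D, F}⁺: ADF→B adds B → {A, B, D, F}.
{B, D, F}⁺: BDF→A adds A → {A, B, D, F}.

ABF; ADF; BDF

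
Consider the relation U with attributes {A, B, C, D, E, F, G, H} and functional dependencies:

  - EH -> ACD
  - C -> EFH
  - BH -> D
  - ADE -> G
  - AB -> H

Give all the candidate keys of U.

BC, ABE, BEH

{B, C}⁺: C→EFH adds E, F, H; BH→D adds D; EH→ACD adds A; ADE→G adds G → {A, B, C, D, E, F, G, H}. Minimal: {C}⁺ = {A, C, D, E, F, G, H}; {B}⁺ = {B} — none reach the full schema.
{A, B, E}⁺: AB→H adds H; EH→ACD adds C, D; C→EFH adds F; ADE→G adds G → {A, B, C, D, E, F, G, H}. Minimal: {B, E}⁺ = {B, E}; {A, E}⁺ = {A, E}; {A, B}⁺ = {A, B, D, H} — none reach the full schema.
{B, E, H}⁺: EH→ACD adds A, C, D; C→EFH adds F; ADE→G adds G → {A, B, C, D, E, F, G, H}. Minimal: {E, H}⁺ = {A, C, D, E, F, G, H}; {B, H}⁺ = {B, D, H}; {B, E}⁺ = {B, E} — none reach the full schema.
Any other superkey contains one of these as a subset, so there are no further candidate keys.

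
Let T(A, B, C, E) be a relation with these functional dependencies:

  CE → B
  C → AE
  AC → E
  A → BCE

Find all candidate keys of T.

{A}⁺: A→BCE adds B, C, E → {A, B, C, E}.
{C}⁺: C→AE adds A, E; A→BCE adds B → {A, B, C, E}.

{A}; {C}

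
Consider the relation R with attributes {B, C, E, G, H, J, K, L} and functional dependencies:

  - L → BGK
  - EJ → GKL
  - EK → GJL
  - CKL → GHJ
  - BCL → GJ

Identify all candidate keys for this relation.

{C, E, J}, {C, E, K}, {C, E, L}

Attributes C, E never appear on any right-hand side, so every candidate key must contain {C, E}.
{C, E}⁺ = {C, E}, which is not all of the schema, so we must add further attributes.
{C, E, J}⁺: EJ→GKL adds G, K, L; CKL→GHJ adds H; L→BGK adds B → {B, C, E, G, H, J, K, L}. Minimal: {E, J}⁺ = {B, E, G, J, K, L}; {C, J}⁺ = {C, J}; {C, E}⁺ = {C, E} — none reach the full schema.
{C, E, K}⁺: EK→GJL adds G, J, L; CKL→GHJ adds H; L→BGK adds B → {B, C, E, G, H, J, K, L}. Minimal: {E, K}⁺ = {B, E, G, J, K, L}; {C, K}⁺ = {C, K}; {C, E}⁺ = {C, E} — none reach the full schema.
{C, E, L}⁺: L→BGK adds B, G, K; EK→GJL adds J; CKL→GHJ adds H → {B, C, E, G, H, J, K, L}. Minimal: {E, L}⁺ = {B, E, G, J, K, L}; {C, L}⁺ = {B, C, G, H, J, K, L}; {C, E}⁺ = {C, E} — none reach the full schema.
Any other superkey contains one of these as a subset, so there are no further candidate keys.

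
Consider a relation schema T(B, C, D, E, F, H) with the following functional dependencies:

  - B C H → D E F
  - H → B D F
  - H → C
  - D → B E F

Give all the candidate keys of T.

{H}⁺: H→BDF adds B, D, F; H→C adds C; D→BEF adds E → {B, C, D, E, F, H}.

(H)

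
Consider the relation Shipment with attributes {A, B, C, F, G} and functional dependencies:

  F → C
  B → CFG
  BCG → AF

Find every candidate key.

Attribute B never appears on the right-hand side of any dependency, so B must belong to every candidate key.
{B}⁺ = {A, B, C, F, G}, which is all of the schema, so {B} is the only candidate key.

(B)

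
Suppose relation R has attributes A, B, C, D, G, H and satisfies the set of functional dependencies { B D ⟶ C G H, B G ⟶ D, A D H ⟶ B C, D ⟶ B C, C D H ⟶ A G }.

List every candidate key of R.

{D}⁺: D→BC adds B, C; BD→CGH adds G, H; CDH→AG adds A → {A, B, C, D, G, H}.
{B, G}⁺: BG→D adds D; D→BC adds C; BD→CGH adds H; CDH→AG adds A → {A, B, C, D, G, H}. Minimal: {G}⁺ = {G}; {B}⁺ = {B} — none reach the full schema.
Any other superkey contains one of these as a subset, so there are no further candidate keys.

{D}, {B, G}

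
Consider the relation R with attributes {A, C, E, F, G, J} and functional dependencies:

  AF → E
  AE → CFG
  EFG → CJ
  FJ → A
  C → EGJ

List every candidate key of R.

{A, C}⁺: C→EGJ adds E, G, J; AE→CFG adds F → {A, C, E, F, G, J}.
{A, E}⁺: AE→CFG adds C, F, G; EFG→CJ adds J → {A, C, E, F, G, J}.
{A, F}⁺: AF→E adds E; AE→CFG adds C, G; EFG→CJ adds J → {A, C, E, F, G, J}.
{C, F}⁺: C→EGJ adds E, G, J; FJ→A adds A → {A, C, E, F, G, J}.
{F, J}⁺: FJ→A adds A; AF→E adds E; AE→CFG adds C, G → {A, C, E, F, G, J}.
{E, F, G}⁺: EFG→CJ adds C, J; FJ→A adds A → {A, C, E, F, G, J}.

(A, C); (A, E); (A, F); (C, F); (F, J); (E, F, G)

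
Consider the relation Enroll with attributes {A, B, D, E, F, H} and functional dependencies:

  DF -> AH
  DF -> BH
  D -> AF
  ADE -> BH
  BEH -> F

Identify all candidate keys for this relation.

{D, E}

Attributes D, E never appear on any right-hand side, so every candidate key must contain {D, E}.
{D, E}⁺ = {A, B, D, E, F, H}, which is all of the schema, so {D, E} is the only candidate key.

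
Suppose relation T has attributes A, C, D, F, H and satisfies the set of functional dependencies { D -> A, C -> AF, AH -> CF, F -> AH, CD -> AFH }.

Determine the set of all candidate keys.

(C, D); (D, F); (D, H)

Attribute D never appears on the right-hand side of any dependency, so D must belong to every candidate key.
{D}⁺ = {A, D}, which is not all of the schema, so we must add further attributes.
{C, D}⁺: D→A adds A; C→AF adds F; F→AH adds H → {A, C, D, F, H}. Minimal: {D}⁺ = {A, D}; {C}⁺ = {A, C, F, H} — none reach the full schema.
{D, F}⁺: D→A adds A; F→AH adds H; AH→CF adds C → {A, C, D, F, H}. Minimal: {F}⁺ = {A, C, F, H}; {D}⁺ = {A, D} — none reach the full schema.
{D, H}⁺: D→A adds A; AH→CF adds C, F → {A, C, D, F, H}. Minimal: {H}⁺ = {H}; {D}⁺ = {A, D} — none reach the full schema.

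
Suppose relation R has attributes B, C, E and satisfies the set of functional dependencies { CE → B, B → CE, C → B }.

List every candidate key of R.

B, C

{B}⁺: B→CE adds C, E → {B, C, E}.
{C}⁺: C→B adds B; B→CE adds E → {B, C, E}.
Any other superkey contains one of these as a subset, so there are no further candidate keys.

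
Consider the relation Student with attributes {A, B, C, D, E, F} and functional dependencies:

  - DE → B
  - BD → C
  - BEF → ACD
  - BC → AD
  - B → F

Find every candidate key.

(B, E), (D, E)

Attribute E never appears on the right-hand side of any dependency, so E must belong to every candidate key.
{E}⁺ = {E}, which is not all of the schema, so we must add further attributes.
{B, E}⁺: B→F adds F; BEF→ACD adds A, C, D → {A, B, C, D, E, F}. Minimal: {E}⁺ = {E}; {B}⁺ = {B, F} — none reach the full schema.
{D, E}⁺: DE→B adds B; BD→C adds C; BC→AD adds A; B→F adds F → {A, B, C, D, E, F}. Minimal: {E}⁺ = {E}; {D}⁺ = {D} — none reach the full schema.
Any other superkey contains one of these as a subset, so there are no further candidate keys.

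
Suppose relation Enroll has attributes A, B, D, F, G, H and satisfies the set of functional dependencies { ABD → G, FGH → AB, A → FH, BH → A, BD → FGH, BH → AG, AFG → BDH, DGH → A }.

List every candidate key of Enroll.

{A, B}⁺: A→FH adds F, H; BH→AG adds G; AFG→BDH adds D → {A, B, D, F, G, H}.
{A, G}⁺: A→FH adds F, H; AFG→BDH adds B, D → {A, B, D, F, G, H}.
{B, D}⁺: BD→FGH adds F, G, H; BH→AG adds A → {A, B, D, F, G, H}.
{B, H}⁺: BH→A adds A; BH→AG adds G; A→FH adds F; AFG→BDH adds D → {A, B, D, F, G, H}.
{D, G, H}⁺: DGH→A adds A; A→FH adds F; AFG→BDH adds B → {A, B, D, F, G, H}.
{F, G, H}⁺: FGH→AB adds A, B; AFG→BDH adds D → {A, B, D, F, G, H}.

{A, B}; {A, G}; {B, D}; {B, H}; {D, G, H}; {F, G, H}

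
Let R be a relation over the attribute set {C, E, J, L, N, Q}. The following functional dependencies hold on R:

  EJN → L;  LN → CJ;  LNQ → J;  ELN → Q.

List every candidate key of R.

EJN; ELN

Attributes E, N never appear on any right-hand side, so every candidate key must contain {E, N}.
{E, N}⁺ = {E, N}, which is not all of the schema, so we must add further attributes.
{E, J, N}⁺: EJN→L adds L; LN→CJ adds C; ELN→Q adds Q → {C, E, J, L, N, Q}. Minimal: {J, N}⁺ = {J, N}; {E, N}⁺ = {E, N}; {E, J}⁺ = {E, J} — none reach the full schema.
{E, L, N}⁺: LN→CJ adds C, J; ELN→Q adds Q → {C, E, J, L, N, Q}. Minimal: {L, N}⁺ = {C, J, L, N}; {E, N}⁺ = {E, N}; {E, L}⁺ = {E, L} — none reach the full schema.
Any other superkey contains one of these as a subset, so there are no further candidate keys.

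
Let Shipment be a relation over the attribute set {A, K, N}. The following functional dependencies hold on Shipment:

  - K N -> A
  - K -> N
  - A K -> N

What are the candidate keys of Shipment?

Attribute K never appears on the right-hand side of any dependency, so K must belong to every candidate key.
{K}⁺ = {A, K, N}, which is all of the schema, so {K} is the only candidate key.

{K}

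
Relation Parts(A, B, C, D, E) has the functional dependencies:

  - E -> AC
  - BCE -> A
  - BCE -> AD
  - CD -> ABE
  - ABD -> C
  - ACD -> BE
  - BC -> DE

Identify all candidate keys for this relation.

{B, C}⁺: BC→DE adds D, E; E→AC adds A → {A, B, C, D, E}. Minimal: {C}⁺ = {C}; {B}⁺ = {B} — none reach the full schema.
{B, E}⁺: E→AC adds A, C; BCE→AD adds D → {A, B, C, D, E}. Minimal: {E}⁺ = {A, C, E}; {B}⁺ = {B} — none reach the full schema.
{C, D}⁺: CD→ABE adds A, B, E → {A, B, C, D, E}. Minimal: {D}⁺ = {D}; {C}⁺ = {C} — none reach the full schema.
{D, E}⁺: E→AC adds A, C; CD→ABE adds B → {A, B, C, D, E}. Minimal: {E}⁺ = {A, C, E}; {D}⁺ = {D} — none reach the full schema.
{A, B, D}⁺: ABD→C adds C; ACD→BE adds E → {A, B, C, D, E}. Minimal: {B, D}⁺ = {B, D}; {A, D}⁺ = {A, D}; {A, B}⁺ = {A, B} — none reach the full schema.

BC, BE, CD, DE, ABD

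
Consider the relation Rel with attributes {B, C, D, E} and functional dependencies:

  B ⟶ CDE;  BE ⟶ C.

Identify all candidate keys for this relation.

(B)

Attribute B never appears on the right-hand side of any dependency, so B must belong to every candidate key.
{B}⁺ = {B, C, D, E}, which is all of the schema, so {B} is the only candidate key.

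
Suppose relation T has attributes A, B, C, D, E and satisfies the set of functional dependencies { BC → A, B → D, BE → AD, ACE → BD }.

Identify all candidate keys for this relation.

Attributes C, E never appear on any right-hand side, so every candidate key must contain {C, E}.
{C, E}⁺ = {C, E}, which is not all of the schema, so we must add further attributes.
{A, C, E}⁺: ACE→BD adds B, D → {A, B, C, D, E}. Minimal: {C, E}⁺ = {C, E}; {A, E}⁺ = {A, E}; {A, C}⁺ = {A, C} — none reach the full schema.
{B, C, E}⁺: BC→A adds A; B→D adds D → {A, B, C, D, E}. Minimal: {C, E}⁺ = {C, E}; {B, E}⁺ = {A, B, D, E}; {B, C}⁺ = {A, B, C, D} — none reach the full schema.
Any other superkey contains one of these as a subset, so there are no further candidate keys.

{A, C, E}, {B, C, E}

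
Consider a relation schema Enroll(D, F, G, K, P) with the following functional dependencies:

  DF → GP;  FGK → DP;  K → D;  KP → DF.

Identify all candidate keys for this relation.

{F, K}; {K, P}

Attribute K never appears on the right-hand side of any dependency, so K must belong to every candidate key.
{K}⁺ = {D, K}, which is not all of the schema, so we must add further attributes.
{F, K}⁺: K→D adds D; DF→GP adds G, P → {D, F, G, K, P}.
{K, P}⁺: K→D adds D; KP→DF adds F; DF→GP adds G → {D, F, G, K, P}.
Any other superkey contains one of these as a subset, so there are no further candidate keys.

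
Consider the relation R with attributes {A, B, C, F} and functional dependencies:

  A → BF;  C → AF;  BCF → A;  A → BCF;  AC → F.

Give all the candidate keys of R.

{A}, {C}

{A}⁺: A→BF adds B, F; A→BCF adds C → {A, B, C, F}.
{C}⁺: C→AF adds A, F; A→BCF adds B → {A, B, C, F}.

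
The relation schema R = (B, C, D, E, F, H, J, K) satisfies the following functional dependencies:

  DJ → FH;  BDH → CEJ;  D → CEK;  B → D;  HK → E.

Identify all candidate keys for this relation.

{B, H}, {B, J}

Attribute B never appears on the right-hand side of any dependency, so B must belong to every candidate key.
{B}⁺ = {B, C, D, E, K}, which is not all of the schema, so we must add further attributes.
{B, H}⁺: B→D adds D; BDH→CEJ adds C, E, J; D→CEK adds K; DJ→FH adds F → {B, C, D, E, F, H, J, K}.
{B, J}⁺: B→D adds D; DJ→FH adds F, H; BDH→CEJ adds C, E; D→CEK adds K → {B, C, D, E, F, H, J, K}.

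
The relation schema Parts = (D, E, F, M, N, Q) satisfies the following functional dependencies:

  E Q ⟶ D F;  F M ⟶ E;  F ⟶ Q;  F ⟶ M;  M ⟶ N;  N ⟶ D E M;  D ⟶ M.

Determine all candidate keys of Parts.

{F}; {D, Q}; {E, Q}; {M, Q}; {N, Q}

{F}⁺: F→Q adds Q; F→M adds M; M→N adds N; N→DEM adds D, E → {D, E, F, M, N, Q}.
{D, Q}⁺: D→M adds M; M→N adds N; N→DEM adds E; EQ→DF adds F → {D, E, F, M, N, Q}.
{E, Q}⁺: EQ→DF adds D, F; F→M adds M; M→N adds N → {D, E, F, M, N, Q}.
{M, Q}⁺: M→N adds N; N→DEM adds D, E; EQ→DF adds F → {D, E, F, M, N, Q}.
{N, Q}⁺: N→DEM adds D, E, M; EQ→DF adds F → {D, E, F, M, N, Q}.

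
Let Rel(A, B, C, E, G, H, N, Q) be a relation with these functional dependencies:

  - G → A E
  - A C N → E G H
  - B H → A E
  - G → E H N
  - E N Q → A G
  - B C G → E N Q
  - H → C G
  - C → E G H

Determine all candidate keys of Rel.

{B, C}; {B, G}; {B, H}; {B, E, N, Q}

{B, C}⁺: C→EGH adds E, G, H; G→AE adds A; G→EHN adds N; BCG→ENQ adds Q → {A, B, C, E, G, H, N, Q}. Minimal: {C}⁺ = {A, C, E, G, H, N}; {B}⁺ = {B} — none reach the full schema.
{B, G}⁺: G→AE adds A, E; G→EHN adds H, N; H→CG adds C; BCG→ENQ adds Q → {A, B, C, E, G, H, N, Q}. Minimal: {G}⁺ = {A, C, E, G, H, N}; {B}⁺ = {B} — none reach the full schema.
{B, H}⁺: BH→AE adds A, E; H→CG adds C, G; G→EHN adds N; BCG→ENQ adds Q → {A, B, C, E, G, H, N, Q}. Minimal: {H}⁺ = {A, C, E, G, H, N}; {B}⁺ = {B} — none reach the full schema.
{B, E, N, Q}⁺: ENQ→AG adds A, G; G→EHN adds H; H→CG adds C → {A, B, C, E, G, H, N, Q}. Minimal: {E, N, Q}⁺ = {A, C, E, G, H, N, Q}; {B, N, Q}⁺ = {B, N, Q}; {B, E, Q}⁺ = {B, E, Q}; … — none reach the full schema.
Any other superkey contains one of these as a subset, so there are no further candidate keys.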